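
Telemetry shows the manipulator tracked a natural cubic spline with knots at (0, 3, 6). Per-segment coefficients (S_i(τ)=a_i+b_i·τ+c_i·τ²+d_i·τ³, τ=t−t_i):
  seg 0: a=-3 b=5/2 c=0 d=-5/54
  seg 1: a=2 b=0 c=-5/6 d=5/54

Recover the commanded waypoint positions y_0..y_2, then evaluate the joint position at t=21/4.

y_0 = S_0(0) = a_0 = -3
y_1 = S_1(0) = a_1 = 2
y_2 = S_1(3) = -3
t_q=21/4 is in segment 1 (τ=9/4); S_1(τ)=-149/128

y_0=-3 y_1=2 y_2=-3
S(21/4) = -149/128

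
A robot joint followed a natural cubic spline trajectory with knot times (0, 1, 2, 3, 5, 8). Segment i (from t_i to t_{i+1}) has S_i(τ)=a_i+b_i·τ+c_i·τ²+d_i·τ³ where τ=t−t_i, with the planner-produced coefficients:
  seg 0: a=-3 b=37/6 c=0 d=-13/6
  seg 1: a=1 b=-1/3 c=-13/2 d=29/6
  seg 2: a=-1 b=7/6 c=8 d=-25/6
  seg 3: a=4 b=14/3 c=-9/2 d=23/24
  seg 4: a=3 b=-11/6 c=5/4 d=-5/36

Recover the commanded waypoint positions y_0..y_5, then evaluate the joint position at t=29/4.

y_0 = S_0(0) = a_0 = -3
y_1 = S_1(0) = a_1 = 1
y_2 = S_2(0) = a_2 = -1
y_3 = S_3(0) = a_3 = 4
y_4 = S_4(0) = a_4 = 3
y_5 = S_4(3) = 5
t_q=29/4 is in segment 4 (τ=9/4); S_4(τ)=927/256

y_0=-3 y_1=1 y_2=-1 y_3=4 y_4=3 y_5=5
S(29/4) = 927/256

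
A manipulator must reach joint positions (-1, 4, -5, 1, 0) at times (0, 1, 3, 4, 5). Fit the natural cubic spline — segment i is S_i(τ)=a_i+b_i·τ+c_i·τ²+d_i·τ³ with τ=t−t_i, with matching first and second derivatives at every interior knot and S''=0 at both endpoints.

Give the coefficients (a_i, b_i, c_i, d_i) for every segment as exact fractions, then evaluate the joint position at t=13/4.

Δ: Δ0=5, Δ1=-9/2, Δ2=6, Δ3=-1
row 1: diag=6, rhs=-57; c'=1/3, d'=-19/2
row 2: denom=6−2·1/3=16/3; d'=(63−2·-19/2)/(16/3)=123/8
row 3: denom=4−1·3/16=61/16; d'=(-42−1·123/8)/(61/16)=-918/61
back: M3=-918/61
back: M2=123/8−3/16·-918/61=1110/61
back: M1=-19/2−1/3·1110/61=-1899/122
M: M0=0, M1=-1899/122, M2=1110/61, M3=-918/61, M4=0
seg 0: a=-1, c=M0/2=0, d=(M1−M0)/(6·1)=-633/244, b=Δ0−h0·(2M0+M1)/6=1853/244
seg 1: a=4, c=M1/2=-1899/244, d=(M2−M1)/(6·2)=1373/488, b=Δ1−h1·(2M1+M2)/6=-23/122
seg 2: a=-5, c=M2/2=555/61, d=(M3−M2)/(6·1)=-338/61, b=Δ2−h2·(2M2+M3)/6=149/61
seg 3: a=1, c=M3/2=-459/61, d=(M4−M3)/(6·1)=153/61, b=Δ3−h3·(2M3+M4)/6=245/61
t_q=13/4 → seg 2, τ=1/4; S=-5+149/61·τ+555/61·τ²+-338/61·τ³=-7627/1952

  seg 0: a=-1 b=1853/244 c=0 d=-633/244
  seg 1: a=4 b=-23/122 c=-1899/244 d=1373/488
  seg 2: a=-5 b=149/61 c=555/61 d=-338/61
  seg 3: a=1 b=245/61 c=-459/61 d=153/61
S(13/4) = -7627/1952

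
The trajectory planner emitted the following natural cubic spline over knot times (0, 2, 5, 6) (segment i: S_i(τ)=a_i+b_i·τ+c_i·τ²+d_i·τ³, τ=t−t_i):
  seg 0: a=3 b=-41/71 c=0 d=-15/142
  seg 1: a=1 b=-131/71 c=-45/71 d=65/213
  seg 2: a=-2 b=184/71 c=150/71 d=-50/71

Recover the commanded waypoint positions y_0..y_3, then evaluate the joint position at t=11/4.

y_0=3 y_1=1 y_2=-2 y_3=2
S(11/4) = -2779/4544

y_0 = S_0(0) = a_0 = 3
y_1 = S_1(0) = a_1 = 1
y_2 = S_2(0) = a_2 = -2
y_3 = S_2(1) = 2
t_q=11/4 is in segment 1 (τ=3/4); S_1(τ)=-2779/4544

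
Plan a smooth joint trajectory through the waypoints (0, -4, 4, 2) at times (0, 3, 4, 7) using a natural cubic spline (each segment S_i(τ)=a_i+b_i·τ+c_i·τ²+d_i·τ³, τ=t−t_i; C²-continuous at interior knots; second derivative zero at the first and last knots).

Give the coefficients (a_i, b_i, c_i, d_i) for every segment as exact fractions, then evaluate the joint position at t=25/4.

Δ: Δ0=-4/3, Δ1=8, Δ2=-2/3
row 1: diag=8, rhs=56; c'=1/8, d'=7
row 2: denom=8−1·1/8=63/8; d'=(-52−1·7)/(63/8)=-472/63
back: M2=-472/63
back: M1=7−1/8·-472/63=500/63
M: M0=0, M1=500/63, M2=-472/63, M3=0
seg 0: a=0, c=M0/2=0, d=(M1−M0)/(6·3)=250/567, b=Δ0−h0·(2M0+M1)/6=-334/63
seg 1: a=-4, c=M1/2=250/63, d=(M2−M1)/(6·1)=-18/7, b=Δ1−h1·(2M1+M2)/6=416/63
seg 2: a=4, c=M2/2=-236/63, d=(M3−M2)/(6·3)=236/567, b=Δ2−h2·(2M2+M3)/6=430/63
t_q=25/4 → seg 2, τ=9/4; S=4+430/63·τ+-236/63·τ²+236/567·τ³=575/112

  seg 0: a=0 b=-334/63 c=0 d=250/567
  seg 1: a=-4 b=416/63 c=250/63 d=-18/7
  seg 2: a=4 b=430/63 c=-236/63 d=236/567
S(25/4) = 575/112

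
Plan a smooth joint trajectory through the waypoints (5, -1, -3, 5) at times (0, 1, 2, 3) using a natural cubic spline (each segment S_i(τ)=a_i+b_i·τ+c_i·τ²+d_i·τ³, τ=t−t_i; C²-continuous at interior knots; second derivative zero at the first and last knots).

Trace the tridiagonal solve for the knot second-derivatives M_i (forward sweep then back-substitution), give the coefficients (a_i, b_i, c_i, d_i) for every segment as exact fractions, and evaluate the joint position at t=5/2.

  seg 0: a=5 b=-32/5 c=0 d=2/5
  seg 1: a=-1 b=-26/5 c=6/5 d=2
  seg 2: a=-3 b=16/5 c=36/5 d=-12/5
S(5/2) = 1/10

Δ: Δ0=-6, Δ1=-2, Δ2=8
row 1: diag=4, rhs=24; c'=1/4, d'=6
row 2: denom=4−1·1/4=15/4; d'=(60−1·6)/(15/4)=72/5
back: M2=72/5
back: M1=6−1/4·72/5=12/5
M: M0=0, M1=12/5, M2=72/5, M3=0
seg 0: a=5, c=M0/2=0, d=(M1−M0)/(6·1)=2/5, b=Δ0−h0·(2M0+M1)/6=-32/5
seg 1: a=-1, c=M1/2=6/5, d=(M2−M1)/(6·1)=2, b=Δ1−h1·(2M1+M2)/6=-26/5
seg 2: a=-3, c=M2/2=36/5, d=(M3−M2)/(6·1)=-12/5, b=Δ2−h2·(2M2+M3)/6=16/5
t_q=5/2 → seg 2, τ=1/2; S=-3+16/5·τ+36/5·τ²+-12/5·τ³=1/10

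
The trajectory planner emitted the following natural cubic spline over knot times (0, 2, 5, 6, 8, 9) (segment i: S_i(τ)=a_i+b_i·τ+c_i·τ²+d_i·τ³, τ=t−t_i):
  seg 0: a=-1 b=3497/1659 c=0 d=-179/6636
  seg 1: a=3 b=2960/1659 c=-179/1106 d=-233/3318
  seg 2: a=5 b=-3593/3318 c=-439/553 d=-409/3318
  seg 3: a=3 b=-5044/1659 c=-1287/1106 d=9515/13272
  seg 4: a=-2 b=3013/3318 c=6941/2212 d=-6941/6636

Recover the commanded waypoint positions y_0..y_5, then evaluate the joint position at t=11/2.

y_0=-1 y_1=3 y_2=5 y_3=3 y_4=-2 y_5=1
S(11/2) = 37557/8848

y_0 = S_0(0) = a_0 = -1
y_1 = S_1(0) = a_1 = 3
y_2 = S_2(0) = a_2 = 5
y_3 = S_3(0) = a_3 = 3
y_4 = S_4(0) = a_4 = -2
y_5 = S_4(1) = 1
t_q=11/2 is in segment 2 (τ=1/2); S_2(τ)=37557/8848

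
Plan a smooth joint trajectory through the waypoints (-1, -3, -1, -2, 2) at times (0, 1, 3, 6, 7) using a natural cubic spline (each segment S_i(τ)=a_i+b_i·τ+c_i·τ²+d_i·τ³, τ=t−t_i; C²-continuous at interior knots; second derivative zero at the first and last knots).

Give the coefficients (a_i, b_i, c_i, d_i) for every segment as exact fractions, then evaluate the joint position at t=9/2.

  seg 0: a=-1 b=-3145/1182 c=0 d=781/1182
  seg 1: a=-3 b=-401/591 c=781/394 d=-1351/2364
  seg 2: a=-1 b=232/591 c=-285/197 d=712/1773
  seg 3: a=-2 b=1510/591 c=427/197 d=-427/591
S(9/2) = -1821/788

Δ: Δ0=-2, Δ1=1, Δ2=-1/3, Δ3=4
row 1: diag=6, rhs=18; c'=1/3, d'=3
row 2: denom=10−2·1/3=28/3; d'=(-8−2·3)/(28/3)=-3/2
row 3: denom=8−3·9/28=197/28; d'=(26−3·-3/2)/(197/28)=854/197
back: M3=854/197
back: M2=-3/2−9/28·854/197=-570/197
back: M1=3−1/3·-570/197=781/197
M: M0=0, M1=781/197, M2=-570/197, M3=854/197, M4=0
seg 0: a=-1, c=M0/2=0, d=(M1−M0)/(6·1)=781/1182, b=Δ0−h0·(2M0+M1)/6=-3145/1182
seg 1: a=-3, c=M1/2=781/394, d=(M2−M1)/(6·2)=-1351/2364, b=Δ1−h1·(2M1+M2)/6=-401/591
seg 2: a=-1, c=M2/2=-285/197, d=(M3−M2)/(6·3)=712/1773, b=Δ2−h2·(2M2+M3)/6=232/591
seg 3: a=-2, c=M3/2=427/197, d=(M4−M3)/(6·1)=-427/591, b=Δ3−h3·(2M3+M4)/6=1510/591
t_q=9/2 → seg 2, τ=3/2; S=-1+232/591·τ+-285/197·τ²+712/1773·τ³=-1821/788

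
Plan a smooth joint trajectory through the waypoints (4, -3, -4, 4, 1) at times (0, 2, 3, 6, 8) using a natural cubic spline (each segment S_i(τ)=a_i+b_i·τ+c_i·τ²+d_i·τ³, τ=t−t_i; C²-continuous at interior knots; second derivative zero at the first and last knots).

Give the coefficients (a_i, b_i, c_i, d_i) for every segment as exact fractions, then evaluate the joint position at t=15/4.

  seg 0: a=4 b=-2569/624 c=0 d=385/2496
  seg 1: a=-3 b=-707/312 c=385/416 d=425/1248
  seg 2: a=-4 b=757/1248 c=405/208 d=-121/288
  seg 3: a=4 b=295/312 c=-763/416 d=763/2496
S(15/4) = -69943/26624

Δ: Δ0=-7/2, Δ1=-1, Δ2=8/3, Δ3=-3/2
row 1: diag=6, rhs=15; c'=1/6, d'=5/2
row 2: denom=8−1·1/6=47/6; d'=(22−1·5/2)/(47/6)=117/47
row 3: denom=10−3·18/47=416/47; d'=(-25−3·117/47)/(416/47)=-763/208
back: M3=-763/208
back: M2=117/47−18/47·-763/208=405/104
back: M1=5/2−1/6·405/104=385/208
M: M0=0, M1=385/208, M2=405/104, M3=-763/208, M4=0
seg 0: a=4, c=M0/2=0, d=(M1−M0)/(6·2)=385/2496, b=Δ0−h0·(2M0+M1)/6=-2569/624
seg 1: a=-3, c=M1/2=385/416, d=(M2−M1)/(6·1)=425/1248, b=Δ1−h1·(2M1+M2)/6=-707/312
seg 2: a=-4, c=M2/2=405/208, d=(M3−M2)/(6·3)=-121/288, b=Δ2−h2·(2M2+M3)/6=757/1248
seg 3: a=4, c=M3/2=-763/416, d=(M4−M3)/(6·2)=763/2496, b=Δ3−h3·(2M3+M4)/6=295/312
t_q=15/4 → seg 2, τ=3/4; S=-4+757/1248·τ+405/208·τ²+-121/288·τ³=-69943/26624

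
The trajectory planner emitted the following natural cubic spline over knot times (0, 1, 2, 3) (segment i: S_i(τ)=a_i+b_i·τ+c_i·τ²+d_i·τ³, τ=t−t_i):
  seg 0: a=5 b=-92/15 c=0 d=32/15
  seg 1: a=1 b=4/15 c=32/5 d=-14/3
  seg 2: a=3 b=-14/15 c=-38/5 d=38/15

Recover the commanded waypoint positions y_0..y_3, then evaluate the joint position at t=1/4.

y_0=5 y_1=1 y_2=3 y_3=-3
S(1/4) = 7/2

y_0 = S_0(0) = a_0 = 5
y_1 = S_1(0) = a_1 = 1
y_2 = S_2(0) = a_2 = 3
y_3 = S_2(1) = -3
t_q=1/4 is in segment 0 (τ=1/4); S_0(τ)=7/2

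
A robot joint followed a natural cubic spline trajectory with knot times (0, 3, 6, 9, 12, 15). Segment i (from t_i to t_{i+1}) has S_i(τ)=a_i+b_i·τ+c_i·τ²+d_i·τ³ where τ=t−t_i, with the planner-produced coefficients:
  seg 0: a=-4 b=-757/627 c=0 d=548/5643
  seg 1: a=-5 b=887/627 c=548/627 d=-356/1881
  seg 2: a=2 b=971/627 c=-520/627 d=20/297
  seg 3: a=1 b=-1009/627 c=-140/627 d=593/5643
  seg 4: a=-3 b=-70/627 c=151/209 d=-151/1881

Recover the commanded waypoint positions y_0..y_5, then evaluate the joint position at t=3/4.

y_0 = S_0(0) = a_0 = -4
y_1 = S_1(0) = a_1 = -5
y_2 = S_2(0) = a_2 = 2
y_3 = S_3(0) = a_3 = 1
y_4 = S_4(0) = a_4 = -3
y_5 = S_4(3) = 1
t_q=3/4 is in segment 0 (τ=3/4); S_0(τ)=-16267/3344

y_0=-4 y_1=-5 y_2=2 y_3=1 y_4=-3 y_5=1
S(3/4) = -16267/3344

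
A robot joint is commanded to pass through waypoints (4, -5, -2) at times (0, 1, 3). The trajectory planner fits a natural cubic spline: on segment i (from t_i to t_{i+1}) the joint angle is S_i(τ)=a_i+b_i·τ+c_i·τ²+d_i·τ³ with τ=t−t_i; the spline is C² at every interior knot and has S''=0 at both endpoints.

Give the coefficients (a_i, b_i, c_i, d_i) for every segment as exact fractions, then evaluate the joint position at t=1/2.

  seg 0: a=4 b=-43/4 c=0 d=7/4
  seg 1: a=-5 b=-11/2 c=21/4 d=-7/8
S(1/2) = -37/32

Δ: Δ0=-9, Δ1=3/2
row 1: diag=6, rhs=63; c'=1/3, d'=21/2
back: M1=21/2
M: M0=0, M1=21/2, M2=0
seg 0: a=4, c=M0/2=0, d=(M1−M0)/(6·1)=7/4, b=Δ0−h0·(2M0+M1)/6=-43/4
seg 1: a=-5, c=M1/2=21/4, d=(M2−M1)/(6·2)=-7/8, b=Δ1−h1·(2M1+M2)/6=-11/2
t_q=1/2 → seg 0, τ=1/2; S=4+-43/4·τ+0·τ²+7/4·τ³=-37/32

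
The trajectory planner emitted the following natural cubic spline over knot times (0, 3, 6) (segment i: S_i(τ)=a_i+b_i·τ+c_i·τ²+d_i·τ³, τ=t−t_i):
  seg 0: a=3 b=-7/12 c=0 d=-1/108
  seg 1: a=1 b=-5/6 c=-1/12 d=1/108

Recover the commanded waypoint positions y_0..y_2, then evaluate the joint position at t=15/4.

y_0 = S_0(0) = a_0 = 3
y_1 = S_1(0) = a_1 = 1
y_2 = S_1(3) = -2
t_q=15/4 is in segment 1 (τ=3/4); S_1(τ)=85/256

y_0=3 y_1=1 y_2=-2
S(15/4) = 85/256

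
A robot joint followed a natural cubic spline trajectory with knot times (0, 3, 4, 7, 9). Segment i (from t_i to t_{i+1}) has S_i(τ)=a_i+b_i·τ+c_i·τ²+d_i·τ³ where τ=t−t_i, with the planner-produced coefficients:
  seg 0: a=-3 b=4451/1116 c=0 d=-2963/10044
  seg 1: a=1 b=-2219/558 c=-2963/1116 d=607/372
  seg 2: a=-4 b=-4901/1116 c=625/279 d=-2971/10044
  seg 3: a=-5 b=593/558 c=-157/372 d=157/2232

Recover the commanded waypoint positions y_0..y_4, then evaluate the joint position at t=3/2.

y_0 = S_0(0) = a_0 = -3
y_1 = S_1(0) = a_1 = 1
y_2 = S_2(0) = a_2 = -4
y_3 = S_3(0) = a_3 = -5
y_4 = S_3(2) = -4
t_q=3/2 is in segment 0 (τ=3/2); S_0(τ)=1971/992

y_0=-3 y_1=1 y_2=-4 y_3=-5 y_4=-4
S(3/2) = 1971/992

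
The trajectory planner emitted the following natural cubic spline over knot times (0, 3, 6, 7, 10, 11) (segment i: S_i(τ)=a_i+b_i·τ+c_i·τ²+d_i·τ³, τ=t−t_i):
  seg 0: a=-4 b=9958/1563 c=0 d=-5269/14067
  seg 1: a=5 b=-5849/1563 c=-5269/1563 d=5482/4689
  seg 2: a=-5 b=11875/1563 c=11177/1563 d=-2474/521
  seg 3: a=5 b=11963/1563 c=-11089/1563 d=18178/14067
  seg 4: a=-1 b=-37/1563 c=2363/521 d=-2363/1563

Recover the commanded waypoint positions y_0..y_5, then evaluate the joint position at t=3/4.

y_0=-4 y_1=5 y_2=-5 y_3=5 y_4=-1 y_5=2
S(3/4) = 20683/33344

y_0 = S_0(0) = a_0 = -4
y_1 = S_1(0) = a_1 = 5
y_2 = S_2(0) = a_2 = -5
y_3 = S_3(0) = a_3 = 5
y_4 = S_4(0) = a_4 = -1
y_5 = S_4(1) = 2
t_q=3/4 is in segment 0 (τ=3/4); S_0(τ)=20683/33344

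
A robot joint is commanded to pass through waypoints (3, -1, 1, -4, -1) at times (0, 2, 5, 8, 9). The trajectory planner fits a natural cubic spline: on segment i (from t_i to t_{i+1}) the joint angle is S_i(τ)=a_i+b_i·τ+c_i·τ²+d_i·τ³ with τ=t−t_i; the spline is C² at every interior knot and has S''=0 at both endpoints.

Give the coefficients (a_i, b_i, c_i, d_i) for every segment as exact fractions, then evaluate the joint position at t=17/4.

  seg 0: a=3 b=-376/133 c=0 d=55/266
  seg 1: a=-1 b=-46/133 c=165/133 d=-1081/3591
  seg 2: a=1 b=-137/133 c=-586/399 d=1504/3591
  seg 3: a=-4 b=195/133 c=306/133 d=-102/133
S(17/4) = 9137/8512

Δ: Δ0=-2, Δ1=2/3, Δ2=-5/3, Δ3=3
row 1: diag=10, rhs=16; c'=3/10, d'=8/5
row 2: denom=12−3·3/10=111/10; d'=(-14−3·8/5)/(111/10)=-188/111
row 3: denom=8−3·10/37=266/37; d'=(28−3·-188/111)/(266/37)=612/133
back: M3=612/133
back: M2=-188/111−10/37·612/133=-1172/399
back: M1=8/5−3/10·-1172/399=330/133
M: M0=0, M1=330/133, M2=-1172/399, M3=612/133, M4=0
seg 0: a=3, c=M0/2=0, d=(M1−M0)/(6·2)=55/266, b=Δ0−h0·(2M0+M1)/6=-376/133
seg 1: a=-1, c=M1/2=165/133, d=(M2−M1)/(6·3)=-1081/3591, b=Δ1−h1·(2M1+M2)/6=-46/133
seg 2: a=1, c=M2/2=-586/399, d=(M3−M2)/(6·3)=1504/3591, b=Δ2−h2·(2M2+M3)/6=-137/133
seg 3: a=-4, c=M3/2=306/133, d=(M4−M3)/(6·1)=-102/133, b=Δ3−h3·(2M3+M4)/6=195/133
t_q=17/4 → seg 1, τ=9/4; S=-1+-46/133·τ+165/133·τ²+-1081/3591·τ³=9137/8512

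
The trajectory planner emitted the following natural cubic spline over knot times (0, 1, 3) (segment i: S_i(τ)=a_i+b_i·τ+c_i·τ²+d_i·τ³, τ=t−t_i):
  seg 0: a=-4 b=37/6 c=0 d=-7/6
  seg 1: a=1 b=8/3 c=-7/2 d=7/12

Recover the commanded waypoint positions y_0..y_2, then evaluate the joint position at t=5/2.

y_0=-4 y_1=1 y_2=-3
S(5/2) = -29/32

y_0 = S_0(0) = a_0 = -4
y_1 = S_1(0) = a_1 = 1
y_2 = S_1(2) = -3
t_q=5/2 is in segment 1 (τ=3/2); S_1(τ)=-29/32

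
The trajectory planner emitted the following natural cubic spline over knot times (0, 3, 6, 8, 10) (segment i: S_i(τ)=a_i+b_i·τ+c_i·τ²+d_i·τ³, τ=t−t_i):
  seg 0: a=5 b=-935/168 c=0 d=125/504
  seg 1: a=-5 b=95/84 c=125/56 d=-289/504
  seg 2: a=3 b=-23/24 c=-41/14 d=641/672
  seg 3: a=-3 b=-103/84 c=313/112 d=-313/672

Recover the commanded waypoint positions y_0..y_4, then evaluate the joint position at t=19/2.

y_0=5 y_1=-5 y_2=3 y_3=-3 y_4=2
S(19/2) = -221/1792

y_0 = S_0(0) = a_0 = 5
y_1 = S_1(0) = a_1 = -5
y_2 = S_2(0) = a_2 = 3
y_3 = S_3(0) = a_3 = -3
y_4 = S_3(2) = 2
t_q=19/2 is in segment 3 (τ=3/2); S_3(τ)=-221/1792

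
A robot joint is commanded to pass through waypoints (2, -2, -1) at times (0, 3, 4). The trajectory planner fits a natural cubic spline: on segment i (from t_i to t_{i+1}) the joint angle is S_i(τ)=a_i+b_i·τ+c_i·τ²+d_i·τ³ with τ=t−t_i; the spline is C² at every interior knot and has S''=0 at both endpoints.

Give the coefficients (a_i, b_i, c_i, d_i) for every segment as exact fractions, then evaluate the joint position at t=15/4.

  seg 0: a=2 b=-53/24 c=0 d=7/72
  seg 1: a=-2 b=5/12 c=7/8 d=-7/24
S(15/4) = -675/512

Δ: Δ0=-4/3, Δ1=1
row 1: diag=8, rhs=14; c'=1/8, d'=7/4
back: M1=7/4
M: M0=0, M1=7/4, M2=0
seg 0: a=2, c=M0/2=0, d=(M1−M0)/(6·3)=7/72, b=Δ0−h0·(2M0+M1)/6=-53/24
seg 1: a=-2, c=M1/2=7/8, d=(M2−M1)/(6·1)=-7/24, b=Δ1−h1·(2M1+M2)/6=5/12
t_q=15/4 → seg 1, τ=3/4; S=-2+5/12·τ+7/8·τ²+-7/24·τ³=-675/512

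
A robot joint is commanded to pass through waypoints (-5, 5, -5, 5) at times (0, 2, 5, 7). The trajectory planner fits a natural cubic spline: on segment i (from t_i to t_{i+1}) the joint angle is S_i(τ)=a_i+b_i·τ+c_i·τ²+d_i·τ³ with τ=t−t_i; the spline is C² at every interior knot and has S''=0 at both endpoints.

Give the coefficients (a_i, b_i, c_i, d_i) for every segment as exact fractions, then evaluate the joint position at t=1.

Δ: Δ0=5, Δ1=-10/3, Δ2=5
row 1: diag=10, rhs=-50; c'=3/10, d'=-5
row 2: denom=10−3·3/10=91/10; d'=(50−3·-5)/(91/10)=50/7
back: M2=50/7
back: M1=-5−3/10·50/7=-50/7
M: M0=0, M1=-50/7, M2=50/7, M3=0
seg 0: a=-5, c=M0/2=0, d=(M1−M0)/(6·2)=-25/42, b=Δ0−h0·(2M0+M1)/6=155/21
seg 1: a=5, c=M1/2=-25/7, d=(M2−M1)/(6·3)=50/63, b=Δ1−h1·(2M1+M2)/6=5/21
seg 2: a=-5, c=M2/2=25/7, d=(M3−M2)/(6·2)=-25/42, b=Δ2−h2·(2M2+M3)/6=5/21
t_q=1 → seg 0, τ=1; S=-5+155/21·τ+0·τ²+-25/42·τ³=25/14

  seg 0: a=-5 b=155/21 c=0 d=-25/42
  seg 1: a=5 b=5/21 c=-25/7 d=50/63
  seg 2: a=-5 b=5/21 c=25/7 d=-25/42
S(1) = 25/14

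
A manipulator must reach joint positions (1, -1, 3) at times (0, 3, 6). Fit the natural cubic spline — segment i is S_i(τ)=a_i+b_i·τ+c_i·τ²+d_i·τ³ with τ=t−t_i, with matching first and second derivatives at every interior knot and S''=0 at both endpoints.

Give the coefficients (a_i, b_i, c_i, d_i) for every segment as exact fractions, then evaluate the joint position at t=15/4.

Δ: Δ0=-2/3, Δ1=4/3
row 1: diag=12, rhs=12; c'=1/4, d'=1
back: M1=1
M: M0=0, M1=1, M2=0
seg 0: a=1, c=M0/2=0, d=(M1−M0)/(6·3)=1/18, b=Δ0−h0·(2M0+M1)/6=-7/6
seg 1: a=-1, c=M1/2=1/2, d=(M2−M1)/(6·3)=-1/18, b=Δ1−h1·(2M1+M2)/6=1/3
t_q=15/4 → seg 1, τ=3/4; S=-1+1/3·τ+1/2·τ²+-1/18·τ³=-63/128

  seg 0: a=1 b=-7/6 c=0 d=1/18
  seg 1: a=-1 b=1/3 c=1/2 d=-1/18
S(15/4) = -63/128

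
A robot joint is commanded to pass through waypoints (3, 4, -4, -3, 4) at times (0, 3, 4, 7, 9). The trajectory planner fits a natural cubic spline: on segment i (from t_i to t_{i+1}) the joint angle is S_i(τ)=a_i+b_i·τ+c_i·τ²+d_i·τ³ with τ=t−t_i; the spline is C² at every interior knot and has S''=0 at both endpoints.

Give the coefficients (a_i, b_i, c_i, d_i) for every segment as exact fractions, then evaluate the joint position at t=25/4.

  seg 0: a=3 b=485/124 c=0 d=-1331/3348
  seg 1: a=4 b=-423/62 c=-1331/372 d=893/372
  seg 2: a=-4 b=-2521/372 c=337/93 d=-1399/3348
  seg 3: a=-3 b=685/186 c=-17/124 d=17/744
S(25/4) = -44941/7936

Δ: Δ0=1/3, Δ1=-8, Δ2=1/3, Δ3=7/2
row 1: diag=8, rhs=-50; c'=1/8, d'=-25/4
row 2: denom=8−1·1/8=63/8; d'=(50−1·-25/4)/(63/8)=50/7
row 3: denom=10−3·8/21=62/7; d'=(19−3·50/7)/(62/7)=-17/62
back: M3=-17/62
back: M2=50/7−8/21·-17/62=674/93
back: M1=-25/4−1/8·674/93=-1331/186
M: M0=0, M1=-1331/186, M2=674/93, M3=-17/62, M4=0
seg 0: a=3, c=M0/2=0, d=(M1−M0)/(6·3)=-1331/3348, b=Δ0−h0·(2M0+M1)/6=485/124
seg 1: a=4, c=M1/2=-1331/372, d=(M2−M1)/(6·1)=893/372, b=Δ1−h1·(2M1+M2)/6=-423/62
seg 2: a=-4, c=M2/2=337/93, d=(M3−M2)/(6·3)=-1399/3348, b=Δ2−h2·(2M2+M3)/6=-2521/372
seg 3: a=-3, c=M3/2=-17/124, d=(M4−M3)/(6·2)=17/744, b=Δ3−h3·(2M3+M4)/6=685/186
t_q=25/4 → seg 2, τ=9/4; S=-4+-2521/372·τ+337/93·τ²+-1399/3348·τ³=-44941/7936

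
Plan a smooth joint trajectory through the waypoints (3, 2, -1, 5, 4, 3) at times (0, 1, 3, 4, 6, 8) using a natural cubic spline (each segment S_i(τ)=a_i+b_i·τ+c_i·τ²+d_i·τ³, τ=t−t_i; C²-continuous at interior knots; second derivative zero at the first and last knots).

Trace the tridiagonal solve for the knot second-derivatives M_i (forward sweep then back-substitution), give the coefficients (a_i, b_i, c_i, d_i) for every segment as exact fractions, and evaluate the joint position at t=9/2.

  seg 0: a=3 b=-117/340 c=0 d=-223/340
  seg 1: a=2 b=-393/170 c=-669/340 d=807/680
  seg 2: a=-1 b=69/17 c=438/85 d=-273/85
  seg 3: a=5 b=402/85 c=-381/85 d=127/136
  seg 4: a=4 b=-339/170 c=381/340 d=-127/680
S(9/2) = 34603/5440

Δ: Δ0=-1, Δ1=-3/2, Δ2=6, Δ3=-1/2, Δ4=-1/2
row 1: diag=6, rhs=-3; c'=1/3, d'=-1/2
row 2: denom=6−2·1/3=16/3; d'=(45−2·-1/2)/(16/3)=69/8
row 3: denom=6−1·3/16=93/16; d'=(-39−1·69/8)/(93/16)=-254/31
row 4: denom=8−2·32/93=680/93; d'=(0−2·-254/31)/(680/93)=381/170
back: M4=381/170
back: M3=-254/31−32/93·381/170=-762/85
back: M2=69/8−3/16·-762/85=876/85
back: M1=-1/2−1/3·876/85=-669/170
M: M0=0, M1=-669/170, M2=876/85, M3=-762/85, M4=381/170, M5=0
seg 0: a=3, c=M0/2=0, d=(M1−M0)/(6·1)=-223/340, b=Δ0−h0·(2M0+M1)/6=-117/340
seg 1: a=2, c=M1/2=-669/340, d=(M2−M1)/(6·2)=807/680, b=Δ1−h1·(2M1+M2)/6=-393/170
seg 2: a=-1, c=M2/2=438/85, d=(M3−M2)/(6·1)=-273/85, b=Δ2−h2·(2M2+M3)/6=69/17
seg 3: a=5, c=M3/2=-381/85, d=(M4−M3)/(6·2)=127/136, b=Δ3−h3·(2M3+M4)/6=402/85
seg 4: a=4, c=M4/2=381/340, d=(M5−M4)/(6·2)=-127/680, b=Δ4−h4·(2M4+M5)/6=-339/170
t_q=9/2 → seg 3, τ=1/2; S=5+402/85·τ+-381/85·τ²+127/136·τ³=34603/5440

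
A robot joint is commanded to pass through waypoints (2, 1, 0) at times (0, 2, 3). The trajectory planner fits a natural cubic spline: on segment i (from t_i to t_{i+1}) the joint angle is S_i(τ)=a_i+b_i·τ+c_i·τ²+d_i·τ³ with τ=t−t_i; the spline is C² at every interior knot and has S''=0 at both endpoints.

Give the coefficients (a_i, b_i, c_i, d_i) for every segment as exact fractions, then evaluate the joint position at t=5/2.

  seg 0: a=2 b=-1/3 c=0 d=-1/24
  seg 1: a=1 b=-5/6 c=-1/4 d=1/12
S(5/2) = 17/32

Δ: Δ0=-1/2, Δ1=-1
row 1: diag=6, rhs=-3; c'=1/6, d'=-1/2
back: M1=-1/2
M: M0=0, M1=-1/2, M2=0
seg 0: a=2, c=M0/2=0, d=(M1−M0)/(6·2)=-1/24, b=Δ0−h0·(2M0+M1)/6=-1/3
seg 1: a=1, c=M1/2=-1/4, d=(M2−M1)/(6·1)=1/12, b=Δ1−h1·(2M1+M2)/6=-5/6
t_q=5/2 → seg 1, τ=1/2; S=1+-5/6·τ+-1/4·τ²+1/12·τ³=17/32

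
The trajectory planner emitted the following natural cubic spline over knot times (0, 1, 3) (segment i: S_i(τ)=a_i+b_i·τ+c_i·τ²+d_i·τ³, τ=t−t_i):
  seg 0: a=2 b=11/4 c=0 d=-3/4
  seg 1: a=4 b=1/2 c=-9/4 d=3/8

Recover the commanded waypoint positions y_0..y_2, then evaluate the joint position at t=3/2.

y_0=2 y_1=4 y_2=-1
S(3/2) = 239/64

y_0 = S_0(0) = a_0 = 2
y_1 = S_1(0) = a_1 = 4
y_2 = S_1(2) = -1
t_q=3/2 is in segment 1 (τ=1/2); S_1(τ)=239/64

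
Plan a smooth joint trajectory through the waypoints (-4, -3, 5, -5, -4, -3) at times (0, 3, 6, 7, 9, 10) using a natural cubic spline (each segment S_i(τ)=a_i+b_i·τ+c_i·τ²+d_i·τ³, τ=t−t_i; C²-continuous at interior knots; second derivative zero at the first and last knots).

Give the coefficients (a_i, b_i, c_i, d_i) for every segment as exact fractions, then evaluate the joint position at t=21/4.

Δ: Δ0=1/3, Δ1=8/3, Δ2=-10, Δ3=1/2, Δ4=1
row 1: diag=12, rhs=14; c'=1/4, d'=7/6
row 2: denom=8−3·1/4=29/4; d'=(-76−3·7/6)/(29/4)=-318/29
row 3: denom=6−1·4/29=170/29; d'=(63−1·-318/29)/(170/29)=429/34
row 4: denom=6−2·29/85=452/85; d'=(3−2·429/34)/(452/85)=-945/226
back: M4=-945/226
back: M3=429/34−29/85·-945/226=1587/113
back: M2=-318/29−4/29·1587/113=-1458/113
back: M1=7/6−1/4·-1458/113=1489/339
M: M0=0, M1=1489/339, M2=-1458/113, M3=1587/113, M4=-945/226, M5=0
seg 0: a=-4, c=M0/2=0, d=(M1−M0)/(6·3)=1489/6102, b=Δ0−h0·(2M0+M1)/6=-421/226
seg 1: a=-3, c=M1/2=1489/678, d=(M2−M1)/(6·3)=-5863/6102, b=Δ1−h1·(2M1+M2)/6=534/113
seg 2: a=5, c=M2/2=-729/113, d=(M3−M2)/(6·1)=1015/226, b=Δ2−h2·(2M2+M3)/6=-1817/226
seg 3: a=-5, c=M3/2=1587/226, d=(M4−M3)/(6·2)=-1373/904, b=Δ3−h3·(2M3+M4)/6=-844/113
seg 4: a=-4, c=M4/2=-945/452, d=(M5−M4)/(6·1)=315/452, b=Δ4−h4·(2M4+M5)/6=541/226
t_q=21/4 → seg 1, τ=9/4; S=-3+534/113·τ+1489/678·τ²+-5863/6102·τ³=112911/14464

  seg 0: a=-4 b=-421/226 c=0 d=1489/6102
  seg 1: a=-3 b=534/113 c=1489/678 d=-5863/6102
  seg 2: a=5 b=-1817/226 c=-729/113 d=1015/226
  seg 3: a=-5 b=-844/113 c=1587/226 d=-1373/904
  seg 4: a=-4 b=541/226 c=-945/452 d=315/452
S(21/4) = 112911/14464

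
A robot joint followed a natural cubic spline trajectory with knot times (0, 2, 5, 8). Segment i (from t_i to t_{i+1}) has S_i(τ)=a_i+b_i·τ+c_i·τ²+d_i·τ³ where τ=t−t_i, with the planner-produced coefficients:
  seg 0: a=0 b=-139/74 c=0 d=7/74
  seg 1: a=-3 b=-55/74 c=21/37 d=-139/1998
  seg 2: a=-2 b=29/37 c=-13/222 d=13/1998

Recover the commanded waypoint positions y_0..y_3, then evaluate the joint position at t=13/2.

y_0 = S_0(0) = a_0 = 0
y_1 = S_1(0) = a_1 = -3
y_2 = S_2(0) = a_2 = -2
y_3 = S_2(3) = 0
t_q=13/2 is in segment 2 (τ=3/2); S_2(τ)=-553/592

y_0=0 y_1=-3 y_2=-2 y_3=0
S(13/2) = -553/592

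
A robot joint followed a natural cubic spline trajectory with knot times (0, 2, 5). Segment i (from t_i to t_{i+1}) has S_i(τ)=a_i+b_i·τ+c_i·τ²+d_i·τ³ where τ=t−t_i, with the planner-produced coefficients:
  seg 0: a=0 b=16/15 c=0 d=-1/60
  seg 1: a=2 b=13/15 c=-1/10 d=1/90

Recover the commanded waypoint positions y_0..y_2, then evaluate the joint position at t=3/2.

y_0 = S_0(0) = a_0 = 0
y_1 = S_1(0) = a_1 = 2
y_2 = S_1(3) = 4
t_q=3/2 is in segment 0 (τ=3/2); S_0(τ)=247/160

y_0=0 y_1=2 y_2=4
S(3/2) = 247/160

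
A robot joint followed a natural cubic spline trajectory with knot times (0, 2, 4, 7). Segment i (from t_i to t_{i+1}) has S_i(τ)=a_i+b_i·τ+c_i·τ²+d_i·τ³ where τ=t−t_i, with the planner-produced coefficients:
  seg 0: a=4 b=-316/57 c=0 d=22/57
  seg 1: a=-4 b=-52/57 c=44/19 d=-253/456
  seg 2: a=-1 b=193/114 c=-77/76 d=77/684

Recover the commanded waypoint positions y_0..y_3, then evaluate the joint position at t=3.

y_0 = S_0(0) = a_0 = 4
y_1 = S_1(0) = a_1 = -4
y_2 = S_2(0) = a_2 = -1
y_3 = S_2(3) = -2
t_q=3 is in segment 1 (τ=1); S_1(τ)=-479/152

y_0=4 y_1=-4 y_2=-1 y_3=-2
S(3) = -479/152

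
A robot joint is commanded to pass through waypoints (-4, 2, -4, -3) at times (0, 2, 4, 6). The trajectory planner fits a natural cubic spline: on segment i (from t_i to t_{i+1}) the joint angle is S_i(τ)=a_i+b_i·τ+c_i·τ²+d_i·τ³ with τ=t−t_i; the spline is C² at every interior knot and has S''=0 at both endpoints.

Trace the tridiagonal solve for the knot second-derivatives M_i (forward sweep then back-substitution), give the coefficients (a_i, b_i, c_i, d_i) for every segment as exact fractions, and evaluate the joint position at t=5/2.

Δ: Δ0=3, Δ1=-3, Δ2=1/2
row 1: diag=8, rhs=-36; c'=1/4, d'=-9/2
row 2: denom=8−2·1/4=15/2; d'=(21−2·-9/2)/(15/2)=4
back: M2=4
back: M1=-9/2−1/4·4=-11/2
M: M0=0, M1=-11/2, M2=4, M3=0
seg 0: a=-4, c=M0/2=0, d=(M1−M0)/(6·2)=-11/24, b=Δ0−h0·(2M0+M1)/6=29/6
seg 1: a=2, c=M1/2=-11/4, d=(M2−M1)/(6·2)=19/24, b=Δ1−h1·(2M1+M2)/6=-2/3
seg 2: a=-4, c=M2/2=2, d=(M3−M2)/(6·2)=-1/3, b=Δ2−h2·(2M2+M3)/6=-13/6
t_q=5/2 → seg 1, τ=1/2; S=2+-2/3·τ+-11/4·τ²+19/24·τ³=69/64

  seg 0: a=-4 b=29/6 c=0 d=-11/24
  seg 1: a=2 b=-2/3 c=-11/4 d=19/24
  seg 2: a=-4 b=-13/6 c=2 d=-1/3
S(5/2) = 69/64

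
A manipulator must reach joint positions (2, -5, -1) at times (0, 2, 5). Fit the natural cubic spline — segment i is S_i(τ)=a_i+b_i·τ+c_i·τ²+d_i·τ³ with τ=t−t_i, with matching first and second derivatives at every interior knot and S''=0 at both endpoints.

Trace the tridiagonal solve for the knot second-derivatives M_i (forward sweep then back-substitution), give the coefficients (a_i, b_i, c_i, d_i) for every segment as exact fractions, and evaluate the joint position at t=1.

Δ: Δ0=-7/2, Δ1=4/3
row 1: diag=10, rhs=29; c'=3/10, d'=29/10
back: M1=29/10
M: M0=0, M1=29/10, M2=0
seg 0: a=2, c=M0/2=0, d=(M1−M0)/(6·2)=29/120, b=Δ0−h0·(2M0+M1)/6=-67/15
seg 1: a=-5, c=M1/2=29/20, d=(M2−M1)/(6·3)=-29/180, b=Δ1−h1·(2M1+M2)/6=-47/30
t_q=1 → seg 0, τ=1; S=2+-67/15·τ+0·τ²+29/120·τ³=-89/40

  seg 0: a=2 b=-67/15 c=0 d=29/120
  seg 1: a=-5 b=-47/30 c=29/20 d=-29/180
S(1) = -89/40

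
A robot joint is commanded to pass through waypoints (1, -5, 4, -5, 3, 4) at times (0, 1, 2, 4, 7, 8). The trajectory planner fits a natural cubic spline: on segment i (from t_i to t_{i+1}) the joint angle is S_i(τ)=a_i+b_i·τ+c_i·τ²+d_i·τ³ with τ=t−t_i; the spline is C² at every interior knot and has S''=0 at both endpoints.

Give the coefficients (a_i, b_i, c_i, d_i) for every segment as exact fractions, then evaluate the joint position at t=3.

Δ: Δ0=-6, Δ1=9, Δ2=-9/2, Δ3=8/3, Δ4=1
row 1: diag=4, rhs=90; c'=1/4, d'=45/2
row 2: denom=6−1·1/4=23/4; d'=(-81−1·45/2)/(23/4)=-18
row 3: denom=10−2·8/23=214/23; d'=(43−2·-18)/(214/23)=1817/214
row 4: denom=8−3·69/214=1505/214; d'=(-10−3·1817/214)/(1505/214)=-7591/1505
back: M4=-7591/1505
back: M3=1817/214−69/214·-7591/1505=15226/1505
back: M2=-18−8/23·15226/1505=-32386/1505
back: M1=45/2−1/4·-32386/1505=41959/1505
M: M0=0, M1=41959/1505, M2=-32386/1505, M3=15226/1505, M4=-7591/1505, M5=0
seg 0: a=1, c=M0/2=0, d=(M1−M0)/(6·1)=41959/9030, b=Δ0−h0·(2M0+M1)/6=-96139/9030
seg 1: a=-5, c=M1/2=41959/3010, d=(M2−M1)/(6·1)=-14869/1806, b=Δ1−h1·(2M1+M2)/6=14869/4515
seg 2: a=4, c=M2/2=-16193/1505, d=(M3−M2)/(6·2)=11903/4515, b=Δ2−h2·(2M2+M3)/6=8351/1290
seg 3: a=-5, c=M3/2=7613/1505, d=(M4−M3)/(6·3)=-22817/27090, b=Δ3−h3·(2M3+M4)/6=-44503/9030
seg 4: a=3, c=M4/2=-7591/3010, d=(M5−M4)/(6·1)=7591/9030, b=Δ4−h4·(2M4+M5)/6=12106/4515
t_q=3 → seg 2, τ=1; S=4+8351/1290·τ+-16193/1505·τ²+11903/4515·τ³=1415/602

  seg 0: a=1 b=-96139/9030 c=0 d=41959/9030
  seg 1: a=-5 b=14869/4515 c=41959/3010 d=-14869/1806
  seg 2: a=4 b=8351/1290 c=-16193/1505 d=11903/4515
  seg 3: a=-5 b=-44503/9030 c=7613/1505 d=-22817/27090
  seg 4: a=3 b=12106/4515 c=-7591/3010 d=7591/9030
S(3) = 1415/602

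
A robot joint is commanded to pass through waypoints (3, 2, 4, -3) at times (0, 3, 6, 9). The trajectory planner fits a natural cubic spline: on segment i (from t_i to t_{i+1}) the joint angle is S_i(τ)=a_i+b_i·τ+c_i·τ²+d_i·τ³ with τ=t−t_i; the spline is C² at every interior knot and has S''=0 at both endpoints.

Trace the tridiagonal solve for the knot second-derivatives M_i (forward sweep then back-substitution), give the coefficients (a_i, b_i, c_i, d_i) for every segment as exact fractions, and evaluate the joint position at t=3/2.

  seg 0: a=3 b=-4/5 c=0 d=7/135
  seg 1: a=2 b=3/5 c=7/15 d=-4/27
  seg 2: a=4 b=-3/5 c=-13/15 d=13/135
S(3/2) = 79/40

Δ: Δ0=-1/3, Δ1=2/3, Δ2=-7/3
row 1: diag=12, rhs=6; c'=1/4, d'=1/2
row 2: denom=12−3·1/4=45/4; d'=(-18−3·1/2)/(45/4)=-26/15
back: M2=-26/15
back: M1=1/2−1/4·-26/15=14/15
M: M0=0, M1=14/15, M2=-26/15, M3=0
seg 0: a=3, c=M0/2=0, d=(M1−M0)/(6·3)=7/135, b=Δ0−h0·(2M0+M1)/6=-4/5
seg 1: a=2, c=M1/2=7/15, d=(M2−M1)/(6·3)=-4/27, b=Δ1−h1·(2M1+M2)/6=3/5
seg 2: a=4, c=M2/2=-13/15, d=(M3−M2)/(6·3)=13/135, b=Δ2−h2·(2M2+M3)/6=-3/5
t_q=3/2 → seg 0, τ=3/2; S=3+-4/5·τ+0·τ²+7/135·τ³=79/40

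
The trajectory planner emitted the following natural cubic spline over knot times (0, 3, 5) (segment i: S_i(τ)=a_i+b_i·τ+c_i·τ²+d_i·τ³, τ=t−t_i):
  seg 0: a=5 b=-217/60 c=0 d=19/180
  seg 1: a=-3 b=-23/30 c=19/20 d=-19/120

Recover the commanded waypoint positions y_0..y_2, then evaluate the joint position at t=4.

y_0 = S_0(0) = a_0 = 5
y_1 = S_1(0) = a_1 = -3
y_2 = S_1(2) = -2
t_q=4 is in segment 1 (τ=1); S_1(τ)=-119/40

y_0=5 y_1=-3 y_2=-2
S(4) = -119/40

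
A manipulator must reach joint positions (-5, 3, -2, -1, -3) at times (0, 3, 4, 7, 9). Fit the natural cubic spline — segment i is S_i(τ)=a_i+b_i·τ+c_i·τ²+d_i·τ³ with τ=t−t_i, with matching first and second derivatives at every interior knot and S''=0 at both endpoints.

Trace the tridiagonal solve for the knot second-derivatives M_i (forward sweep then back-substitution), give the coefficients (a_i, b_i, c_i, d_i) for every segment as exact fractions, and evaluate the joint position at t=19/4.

Δ: Δ0=8/3, Δ1=-5, Δ2=1/3, Δ3=-1
row 1: diag=8, rhs=-46; c'=1/8, d'=-23/4
row 2: denom=8−1·1/8=63/8; d'=(32−1·-23/4)/(63/8)=302/63
row 3: denom=10−3·8/21=62/7; d'=(-8−3·302/63)/(62/7)=-235/93
back: M3=-235/93
back: M2=302/63−8/21·-235/93=1606/279
back: M1=-23/4−1/8·1606/279=-1805/279
M: M0=0, M1=-1805/279, M2=1606/279, M3=-235/93, M4=0
seg 0: a=-5, c=M0/2=0, d=(M1−M0)/(6·3)=-1805/5022, b=Δ0−h0·(2M0+M1)/6=3293/558
seg 1: a=3, c=M1/2=-1805/558, d=(M2−M1)/(6·1)=379/186, b=Δ1−h1·(2M1+M2)/6=-1061/279
seg 2: a=-2, c=M2/2=803/279, d=(M3−M2)/(6·3)=-2311/5022, b=Δ2−h2·(2M2+M3)/6=-2321/558
seg 3: a=-1, c=M3/2=-235/186, d=(M4−M3)/(6·2)=235/1116, b=Δ3−h3·(2M3+M4)/6=191/279
t_q=19/4 → seg 2, τ=3/4; S=-2+-2321/558·τ+803/279·τ²+-2311/5022·τ³=-14661/3968

  seg 0: a=-5 b=3293/558 c=0 d=-1805/5022
  seg 1: a=3 b=-1061/279 c=-1805/558 d=379/186
  seg 2: a=-2 b=-2321/558 c=803/279 d=-2311/5022
  seg 3: a=-1 b=191/279 c=-235/186 d=235/1116
S(19/4) = -14661/3968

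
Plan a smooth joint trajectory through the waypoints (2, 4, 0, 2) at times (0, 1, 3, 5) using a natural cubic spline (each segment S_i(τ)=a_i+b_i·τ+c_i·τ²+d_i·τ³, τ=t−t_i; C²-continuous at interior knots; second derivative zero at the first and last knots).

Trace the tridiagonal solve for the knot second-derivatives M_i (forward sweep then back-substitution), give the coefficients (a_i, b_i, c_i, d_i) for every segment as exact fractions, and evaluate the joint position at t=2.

Δ: Δ0=2, Δ1=-2, Δ2=1
row 1: diag=6, rhs=-24; c'=1/3, d'=-4
row 2: denom=8−2·1/3=22/3; d'=(18−2·-4)/(22/3)=39/11
back: M2=39/11
back: M1=-4−1/3·39/11=-57/11
M: M0=0, M1=-57/11, M2=39/11, M3=0
seg 0: a=2, c=M0/2=0, d=(M1−M0)/(6·1)=-19/22, b=Δ0−h0·(2M0+M1)/6=63/22
seg 1: a=4, c=M1/2=-57/22, d=(M2−M1)/(6·2)=8/11, b=Δ1−h1·(2M1+M2)/6=3/11
seg 2: a=0, c=M2/2=39/22, d=(M3−M2)/(6·2)=-13/44, b=Δ2−h2·(2M2+M3)/6=-15/11
t_q=2 → seg 1, τ=1; S=4+3/11·τ+-57/22·τ²+8/11·τ³=53/22

  seg 0: a=2 b=63/22 c=0 d=-19/22
  seg 1: a=4 b=3/11 c=-57/22 d=8/11
  seg 2: a=0 b=-15/11 c=39/22 d=-13/44
S(2) = 53/22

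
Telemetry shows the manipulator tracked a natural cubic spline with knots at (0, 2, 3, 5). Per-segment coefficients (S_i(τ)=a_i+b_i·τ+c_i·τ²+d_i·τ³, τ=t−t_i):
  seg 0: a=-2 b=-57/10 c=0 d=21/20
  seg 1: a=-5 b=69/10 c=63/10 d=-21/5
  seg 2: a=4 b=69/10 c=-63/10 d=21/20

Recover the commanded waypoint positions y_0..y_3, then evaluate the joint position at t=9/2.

y_0=-2 y_1=-5 y_2=4 y_3=1
S(9/2) = 119/32

y_0 = S_0(0) = a_0 = -2
y_1 = S_1(0) = a_1 = -5
y_2 = S_2(0) = a_2 = 4
y_3 = S_2(2) = 1
t_q=9/2 is in segment 2 (τ=3/2); S_2(τ)=119/32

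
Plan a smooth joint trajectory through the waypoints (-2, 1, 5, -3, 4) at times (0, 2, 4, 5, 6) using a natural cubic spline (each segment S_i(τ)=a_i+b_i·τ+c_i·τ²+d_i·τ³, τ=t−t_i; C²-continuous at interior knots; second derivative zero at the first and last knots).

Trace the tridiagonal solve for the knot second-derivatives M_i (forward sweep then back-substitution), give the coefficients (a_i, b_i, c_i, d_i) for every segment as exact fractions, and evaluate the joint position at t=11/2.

  seg 0: a=-2 b=3/56 c=0 d=81/224
  seg 1: a=1 b=123/28 c=243/112 d=-377/224
  seg 2: a=5 b=-57/8 c=-111/14 d=395/56
  seg 3: a=-3 b=-51/28 c=741/56 d=-247/56
S(11/2) = -517/448

Δ: Δ0=3/2, Δ1=2, Δ2=-8, Δ3=7
row 1: diag=8, rhs=3; c'=1/4, d'=3/8
row 2: denom=6−2·1/4=11/2; d'=(-60−2·3/8)/(11/2)=-243/22
row 3: denom=4−1·2/11=42/11; d'=(90−1·-243/22)/(42/11)=741/28
back: M3=741/28
back: M2=-243/22−2/11·741/28=-111/7
back: M1=3/8−1/4·-111/7=243/56
M: M0=0, M1=243/56, M2=-111/7, M3=741/28, M4=0
seg 0: a=-2, c=M0/2=0, d=(M1−M0)/(6·2)=81/224, b=Δ0−h0·(2M0+M1)/6=3/56
seg 1: a=1, c=M1/2=243/112, d=(M2−M1)/(6·2)=-377/224, b=Δ1−h1·(2M1+M2)/6=123/28
seg 2: a=5, c=M2/2=-111/14, d=(M3−M2)/(6·1)=395/56, b=Δ2−h2·(2M2+M3)/6=-57/8
seg 3: a=-3, c=M3/2=741/56, d=(M4−M3)/(6·1)=-247/56, b=Δ3−h3·(2M3+M4)/6=-51/28
t_q=11/2 → seg 3, τ=1/2; S=-3+-51/28·τ+741/56·τ²+-247/56·τ³=-517/448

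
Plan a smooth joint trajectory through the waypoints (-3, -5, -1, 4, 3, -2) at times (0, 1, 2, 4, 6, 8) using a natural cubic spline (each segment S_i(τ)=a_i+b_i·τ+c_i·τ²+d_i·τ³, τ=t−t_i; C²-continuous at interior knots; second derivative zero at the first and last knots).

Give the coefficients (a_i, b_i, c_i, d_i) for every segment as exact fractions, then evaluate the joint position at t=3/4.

Δ: Δ0=-2, Δ1=4, Δ2=5/2, Δ3=-1/2, Δ4=-5/2
row 1: diag=4, rhs=36; c'=1/4, d'=9
row 2: denom=6−1·1/4=23/4; d'=(-9−1·9)/(23/4)=-72/23
row 3: denom=8−2·8/23=168/23; d'=(-18−2·-72/23)/(168/23)=-45/28
row 4: denom=8−2·23/84=313/42; d'=(-12−2·-45/28)/(313/42)=-369/313
back: M4=-369/313
back: M3=-45/28−23/84·-369/313=-402/313
back: M2=-72/23−8/23·-402/313=-840/313
back: M1=9−1/4·-840/313=3027/313
M: M0=0, M1=3027/313, M2=-840/313, M3=-402/313, M4=-369/313, M5=0
seg 0: a=-3, c=M0/2=0, d=(M1−M0)/(6·1)=1009/626, b=Δ0−h0·(2M0+M1)/6=-2261/626
seg 1: a=-5, c=M1/2=3027/626, d=(M2−M1)/(6·1)=-1289/626, b=Δ1−h1·(2M1+M2)/6=383/313
seg 2: a=-1, c=M2/2=-420/313, d=(M3−M2)/(6·2)=73/626, b=Δ2−h2·(2M2+M3)/6=2953/626
seg 3: a=4, c=M3/2=-201/313, d=(M4−M3)/(6·2)=11/1252, b=Δ3−h3·(2M3+M4)/6=469/626
seg 4: a=3, c=M4/2=-369/626, d=(M5−M4)/(6·2)=123/1252, b=Δ4−h4·(2M4+M5)/6=-1073/626
t_q=3/4 → seg 0, τ=3/4; S=-3+-2261/626·τ+0·τ²+1009/626·τ³=-201477/40064

  seg 0: a=-3 b=-2261/626 c=0 d=1009/626
  seg 1: a=-5 b=383/313 c=3027/626 d=-1289/626
  seg 2: a=-1 b=2953/626 c=-420/313 d=73/626
  seg 3: a=4 b=469/626 c=-201/313 d=11/1252
  seg 4: a=3 b=-1073/626 c=-369/626 d=123/1252
S(3/4) = -201477/40064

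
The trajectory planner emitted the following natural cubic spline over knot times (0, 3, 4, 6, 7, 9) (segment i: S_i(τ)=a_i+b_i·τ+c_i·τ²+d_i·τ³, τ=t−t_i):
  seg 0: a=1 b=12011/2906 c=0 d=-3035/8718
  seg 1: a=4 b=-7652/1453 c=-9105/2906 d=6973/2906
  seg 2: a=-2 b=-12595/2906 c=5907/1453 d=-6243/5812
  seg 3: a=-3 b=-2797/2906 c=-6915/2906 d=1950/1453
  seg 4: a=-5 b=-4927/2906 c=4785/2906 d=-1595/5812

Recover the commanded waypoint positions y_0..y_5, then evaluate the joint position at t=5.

y_0 = S_0(0) = a_0 = 1
y_1 = S_1(0) = a_1 = 4
y_2 = S_2(0) = a_2 = -2
y_3 = S_3(0) = a_3 = -3
y_4 = S_4(0) = a_4 = -5
y_5 = S_4(2) = -4
t_q=5 is in segment 2 (τ=1); S_2(τ)=-19429/5812

y_0=1 y_1=4 y_2=-2 y_3=-3 y_4=-5 y_5=-4
S(5) = -19429/5812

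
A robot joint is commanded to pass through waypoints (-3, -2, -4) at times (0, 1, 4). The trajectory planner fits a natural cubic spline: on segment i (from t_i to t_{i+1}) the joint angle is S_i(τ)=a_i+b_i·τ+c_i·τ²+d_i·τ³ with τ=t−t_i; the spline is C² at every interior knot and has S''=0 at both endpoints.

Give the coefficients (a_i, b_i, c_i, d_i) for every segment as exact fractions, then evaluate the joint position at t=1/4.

Δ: Δ0=1, Δ1=-2/3
row 1: diag=8, rhs=-10; c'=3/8, d'=-5/4
back: M1=-5/4
M: M0=0, M1=-5/4, M2=0
seg 0: a=-3, c=M0/2=0, d=(M1−M0)/(6·1)=-5/24, b=Δ0−h0·(2M0+M1)/6=29/24
seg 1: a=-2, c=M1/2=-5/8, d=(M2−M1)/(6·3)=5/72, b=Δ1−h1·(2M1+M2)/6=7/12
t_q=1/4 → seg 0, τ=1/4; S=-3+29/24·τ+0·τ²+-5/24·τ³=-1383/512

  seg 0: a=-3 b=29/24 c=0 d=-5/24
  seg 1: a=-2 b=7/12 c=-5/8 d=5/72
S(1/4) = -1383/512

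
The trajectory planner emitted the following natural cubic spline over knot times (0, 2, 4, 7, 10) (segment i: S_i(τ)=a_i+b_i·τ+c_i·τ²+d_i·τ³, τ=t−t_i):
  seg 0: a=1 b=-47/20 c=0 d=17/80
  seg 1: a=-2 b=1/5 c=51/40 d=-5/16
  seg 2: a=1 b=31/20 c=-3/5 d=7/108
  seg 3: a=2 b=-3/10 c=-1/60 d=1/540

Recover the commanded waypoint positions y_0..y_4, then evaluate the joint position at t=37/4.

y_0=1 y_1=-2 y_2=1 y_3=2 y_4=1
S(37/4) = 323/256

y_0 = S_0(0) = a_0 = 1
y_1 = S_1(0) = a_1 = -2
y_2 = S_2(0) = a_2 = 1
y_3 = S_3(0) = a_3 = 2
y_4 = S_3(3) = 1
t_q=37/4 is in segment 3 (τ=9/4); S_3(τ)=323/256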